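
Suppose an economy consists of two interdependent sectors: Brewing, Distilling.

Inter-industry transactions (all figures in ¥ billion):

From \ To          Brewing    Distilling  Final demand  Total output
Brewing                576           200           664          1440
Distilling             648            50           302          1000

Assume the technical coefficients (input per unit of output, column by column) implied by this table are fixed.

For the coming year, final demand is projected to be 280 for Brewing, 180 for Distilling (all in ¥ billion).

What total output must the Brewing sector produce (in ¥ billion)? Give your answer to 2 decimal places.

x_B = 629.17

Technical coefficients a_ij = z_ij / X_j:
  a_BB = 576/1440 = 0.40, a_DB = 648/1440 = 0.45
  a_BD = 200/1000 = 0.20, a_DD = 50/1000 = 0.05
I − A =
  [   0.60    -0.20]
  [  -0.45     0.95]
det(I−A) = (0.60)(0.95) − (-0.20)(-0.45) = 0.4800
adj(I−A) = [[0.95, 0.20], [0.45, 0.60]]
(I − A)⁻¹ = adj(I−A) / det(I−A) ≈
  [   1.9792     0.4167]
  [   0.9375     1.2500]
x = (I − A)⁻¹ d = adj(I−A)·d / det(I−A), with det(I−A) = 0.4800:
  x_B = (0.95·280 + 0.20·180) / 0.4800 = 302.00 / 0.4800 ≈ 629.17
  x_D = (0.45·280 + 0.60·180) / 0.4800 = 234.00 / 0.4800 = 487.50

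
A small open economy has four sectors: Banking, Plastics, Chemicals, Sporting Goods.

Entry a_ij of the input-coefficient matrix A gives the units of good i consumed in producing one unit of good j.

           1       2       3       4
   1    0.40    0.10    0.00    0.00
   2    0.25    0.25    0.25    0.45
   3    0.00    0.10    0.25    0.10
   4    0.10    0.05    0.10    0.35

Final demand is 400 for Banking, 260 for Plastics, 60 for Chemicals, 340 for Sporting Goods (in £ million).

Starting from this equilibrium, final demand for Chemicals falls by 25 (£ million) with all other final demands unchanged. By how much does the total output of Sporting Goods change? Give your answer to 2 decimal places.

I − A =
  [   0.60    -0.10     0.00     0.00]
  [  -0.25     0.75    -0.25    -0.45]
  [   0.00    -0.10     0.75    -0.10]
  [  -0.10    -0.05    -0.10     0.65]
Compute the cofactors C_ij = (−1)^(i+j)·(3×3 minor ij) of I−A; the adjugate is their transpose:
adj(I−A) = Cᵀ =
  [ 0.319250   0.047750   0.020750   0.036250]
  [ 0.155625   0.286500   0.124500   0.217500]
  [ 0.029500   0.043000   0.258250   0.069500]
  [ 0.065625   0.036000   0.052500   0.303750]
det(I−A) = Σ_j (I−A)_1j·C_1j = (0.60)(0.319250) + (-0.10)(0.155625) + (0.00)(0.029500) + (0.00)(0.065625) = 0.1759875
(I − A)⁻¹ = adj(I−A) / det(I−A) ≈
  [   1.8140     0.2713     0.1179     0.2060]
  [   0.8843     1.6280     0.7074     1.2359]
  [   0.1676     0.2443     1.4674     0.3949]
  [   0.3729     0.2046     0.2983     1.7260]
Δx = (I − A)⁻¹ Δd with Δd having -25 in the Chemicals component and 0 elsewhere.
So Δx_4 = L_43 · (-25), where L_43 = adj(I−A)_43 / det(I−A) = 0.052500 / 0.1759875.
Δx_4 = 0.052500 × (-25) / 0.1759875 = -1.3125 / 0.1759875 ≈ -7.46.

Δx_4 = -7.46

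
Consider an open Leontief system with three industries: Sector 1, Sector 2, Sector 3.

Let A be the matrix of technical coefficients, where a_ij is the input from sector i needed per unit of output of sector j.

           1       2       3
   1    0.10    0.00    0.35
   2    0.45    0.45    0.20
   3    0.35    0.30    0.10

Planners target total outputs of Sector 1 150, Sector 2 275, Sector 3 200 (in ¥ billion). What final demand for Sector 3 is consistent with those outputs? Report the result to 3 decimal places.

d_3 = 45.000

I − A =
  [   0.90     0.00    -0.35]
  [  -0.45     0.55    -0.20]
  [  -0.35    -0.30     0.90]
d = (I − A) x:
  d_1 = (+0.90)·150 + (+0.00)·275 + (-0.35)·200 = 65.000
  d_2 = (-0.45)·150 + (+0.55)·275 + (-0.20)·200 = 43.750
  d_3 = (-0.35)·150 + (-0.30)·275 + (+0.90)·200 = 45.000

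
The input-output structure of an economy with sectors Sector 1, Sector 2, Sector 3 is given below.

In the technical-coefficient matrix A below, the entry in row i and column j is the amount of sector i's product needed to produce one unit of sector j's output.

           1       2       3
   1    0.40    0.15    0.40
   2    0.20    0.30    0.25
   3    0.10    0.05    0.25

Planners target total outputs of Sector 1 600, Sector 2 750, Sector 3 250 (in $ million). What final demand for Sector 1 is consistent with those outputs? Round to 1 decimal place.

I − A =
  [   0.60    -0.15    -0.40]
  [  -0.20     0.70    -0.25]
  [  -0.10    -0.05     0.75]
d = (I − A) x:
  d_1 = (+0.60)·600 + (-0.15)·750 + (-0.40)·250 = 147.5
  d_2 = (-0.20)·600 + (+0.70)·750 + (-0.25)·250 = 342.5
  d_3 = (-0.10)·600 + (-0.05)·750 + (+0.75)·250 = 90.0

d_1 = 147.5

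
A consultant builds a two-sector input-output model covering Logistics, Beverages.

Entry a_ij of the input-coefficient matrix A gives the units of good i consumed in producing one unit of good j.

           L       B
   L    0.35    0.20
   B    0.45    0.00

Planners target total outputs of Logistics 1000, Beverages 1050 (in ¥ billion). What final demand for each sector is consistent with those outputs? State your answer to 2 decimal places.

I − A =
  [   0.65    -0.20]
  [  -0.45     1.00]
d = (I − A) x:
  d_L = (+0.65)·1000 + (-0.20)·1050 = 440.00
  d_B = (-0.45)·1000 + (+1.00)·1050 = 600.00

d_L = 440.00, d_B = 600.00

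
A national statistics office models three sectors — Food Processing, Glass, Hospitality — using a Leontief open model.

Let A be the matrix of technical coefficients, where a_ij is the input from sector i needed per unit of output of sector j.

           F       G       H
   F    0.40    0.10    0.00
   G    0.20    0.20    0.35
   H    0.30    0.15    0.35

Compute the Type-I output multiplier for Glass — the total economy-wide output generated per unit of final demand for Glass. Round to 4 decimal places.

I − A =
  [   0.60    -0.10     0.00]
  [  -0.20     0.80    -0.35]
  [  -0.30    -0.15     0.65]
Cofactors of I−A, C_ij = (−1)^(i+j)·(minor ij) (rows/columns in the sector order above):
  C_11 = (0.80)(0.65) − (-0.35)(-0.15) = 0.4675
  C_12 = −[(-0.20)(0.65) − (-0.35)(-0.30)] = 0.2350
  C_13 = (-0.20)(-0.15) − (0.80)(-0.30) = 0.2700
  C_21 = −[(-0.10)(0.65) − (0.00)(-0.15)] = 0.0650
  C_22 = (0.60)(0.65) − (0.00)(-0.30) = 0.3900
  C_23 = −[(0.60)(-0.15) − (-0.10)(-0.30)] = 0.1200
  C_31 = (-0.10)(-0.35) − (0.00)(0.80) = 0.0350
  C_32 = −[(0.60)(-0.35) − (0.00)(-0.20)] = 0.2100
  C_33 = (0.60)(0.80) − (-0.10)(-0.20) = 0.4600
det(I−A) = Σ_j (I−A)_1j·C_1j = (0.60)(0.4675) + (-0.10)(0.2350) + (0.00)(0.2700) = 0.2570
adj(I−A) = Cᵀ =
  [ 0.4675   0.0650   0.0350]
  [ 0.2350   0.3900   0.2100]
  [ 0.2700   0.1200   0.4600]
(I − A)⁻¹ = adj(I−A) / det(I−A) ≈
  [   1.81907     0.25292     0.13619]
  [   0.91440     1.51751     0.81712]
  [   1.05058     0.46693     1.78988]
The output multiplier for sector j is the column-j sum of the Leontief inverse (I − A)⁻¹ = adj(I−A) / det(I−A).
Column G of adj(I−A): (0.0650, 0.3900, 0.1200); det(I−A) = 0.2570.
m_G = (0.0650 + 0.3900 + 0.1200) / 0.2570 = 0.575 / 0.2570 ≈ 2.2374.

m_G = 2.2374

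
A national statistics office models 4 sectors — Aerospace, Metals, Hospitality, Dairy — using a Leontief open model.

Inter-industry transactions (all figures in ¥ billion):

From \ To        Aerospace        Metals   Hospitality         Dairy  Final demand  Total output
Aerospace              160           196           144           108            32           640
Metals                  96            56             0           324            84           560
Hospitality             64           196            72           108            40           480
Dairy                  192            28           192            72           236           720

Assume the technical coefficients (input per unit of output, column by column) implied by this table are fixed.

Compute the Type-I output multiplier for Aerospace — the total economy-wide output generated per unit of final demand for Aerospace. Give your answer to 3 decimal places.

m_1 = 5.839

Technical coefficients a_ij = z_ij / X_j:
  a_11 = 160/640 = 0.25, a_21 = 96/640 = 0.15, a_31 = 64/640 = 0.10, a_41 = 192/640 = 0.30
  a_12 = 196/560 = 0.35, a_22 = 56/560 = 0.10, a_32 = 196/560 = 0.35, a_42 = 28/560 = 0.05
  a_13 = 144/480 = 0.30, a_23 = 0/480 = 0.00, a_33 = 72/480 = 0.15, a_43 = 192/480 = 0.40
  a_14 = 108/720 = 0.15, a_24 = 324/720 = 0.45, a_34 = 108/720 = 0.15, a_44 = 72/720 = 0.10
I − A =
  [   0.75    -0.35    -0.30    -0.15]
  [  -0.15     0.90     0.00    -0.45]
  [  -0.10    -0.35     0.85    -0.15]
  [  -0.30    -0.05    -0.40     0.90]
Compute the cofactors C_ij = (−1)^(i+j)·(3×3 minor ij) of I−A; the adjugate is their transpose:
adj(I−A) = Cᵀ =
  [ 0.552375   0.370875   0.353250   0.336375]
  [ 0.238500   0.444000   0.225000   0.299250]
  [ 0.214875   0.274125   0.454500   0.248625]
  [ 0.292875   0.270125   0.332250   0.486375]
det(I−A) = Σ_j (I−A)_1j·C_1j = (0.75)(0.552375) + (-0.35)(0.238500) + (-0.30)(0.214875) + (-0.15)(0.292875) = 0.2224125
(I − A)⁻¹ = adj(I−A) / det(I−A) ≈
  [   2.4836     1.6675     1.5883     1.5124]
  [   1.0723     1.9963     1.0116     1.3455]
  [   0.9661     1.2325     2.0435     1.1179]
  [   1.3168     1.2145     1.4938     2.1868]
The output multiplier for sector j is the column-j sum of the Leontief inverse (I − A)⁻¹ = adj(I−A) / det(I−A).
Column 1 of adj(I−A): (0.552375, 0.238500, 0.214875, 0.292875); det(I−A) = 0.2224125.
m_1 = (0.552375 + 0.238500 + 0.214875 + 0.292875) / 0.2224125 = 1.298625 / 0.2224125 ≈ 5.839.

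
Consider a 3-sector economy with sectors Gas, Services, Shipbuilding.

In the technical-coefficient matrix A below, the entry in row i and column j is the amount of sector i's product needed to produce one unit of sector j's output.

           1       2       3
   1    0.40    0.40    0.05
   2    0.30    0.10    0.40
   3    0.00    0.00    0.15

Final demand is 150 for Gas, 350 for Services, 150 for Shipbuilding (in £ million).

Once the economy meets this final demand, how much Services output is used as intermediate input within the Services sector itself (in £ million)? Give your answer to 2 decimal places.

I − A =
  [   0.60    -0.40    -0.05]
  [  -0.30     0.90    -0.40]
  [   0.00     0.00     0.85]
Cofactors of I−A, C_ij = (−1)^(i+j)·(minor ij) (rows/columns in the sector order above):
  C_11 = (0.90)(0.85) − (-0.40)(0.00) = 0.7650
  C_12 = −[(-0.30)(0.85) − (-0.40)(0.00)] = 0.2550
  C_13 = (-0.30)(0.00) − (0.90)(0.00) = 0.0000
  C_21 = −[(-0.40)(0.85) − (-0.05)(0.00)] = 0.3400
  C_22 = (0.60)(0.85) − (-0.05)(0.00) = 0.5100
  C_23 = −[(0.60)(0.00) − (-0.40)(0.00)] = 0.0000
  C_31 = (-0.40)(-0.40) − (-0.05)(0.90) = 0.2050
  C_32 = −[(0.60)(-0.40) − (-0.05)(-0.30)] = 0.2550
  C_33 = (0.60)(0.90) − (-0.40)(-0.30) = 0.4200
det(I−A) = Σ_j (I−A)_1j·C_1j = (0.60)(0.7650) + (-0.40)(0.2550) + (-0.05)(0.0000) = 0.3570
adj(I−A) = Cᵀ =
  [ 0.7650   0.3400   0.2050]
  [ 0.2550   0.5100   0.2550]
  [ 0.0000   0.0000   0.4200]
(I − A)⁻¹ = adj(I−A) / det(I−A) ≈
  [   2.1429     0.9524     0.5742]
  [   0.7143     1.4286     0.7143]
  [   0.0000     0.0000     1.1765]
First solve x = (I − A)⁻¹ d = adj(I−A)·d / det(I−A); in particular x_2 = (0.2550·150 + 0.5100·350 + 0.2550·150) / 0.3570 = 255.00 / 0.3570 ≈ 714.2857.
Intermediate flow from 2 to 2: z_22 = a_22 · x_2 = 0.10 × 255.00 / 0.3570 = 25.50 / 0.3570 ≈ 71.43.

z_22 = 71.43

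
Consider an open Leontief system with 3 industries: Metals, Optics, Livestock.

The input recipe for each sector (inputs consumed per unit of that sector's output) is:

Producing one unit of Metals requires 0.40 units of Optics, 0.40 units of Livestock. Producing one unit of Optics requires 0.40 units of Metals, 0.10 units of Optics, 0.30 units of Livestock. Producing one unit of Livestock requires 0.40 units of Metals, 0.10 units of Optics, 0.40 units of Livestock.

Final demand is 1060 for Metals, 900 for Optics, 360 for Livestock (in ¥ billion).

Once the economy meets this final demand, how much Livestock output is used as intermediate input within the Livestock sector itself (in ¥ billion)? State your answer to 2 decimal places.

I − A =
  [   1.00    -0.40    -0.40]
  [  -0.40     0.90    -0.10]
  [  -0.40    -0.30     0.60]
Cofactors of I−A, C_ij = (−1)^(i+j)·(minor ij) (rows/columns in the sector order above):
  C_11 = (0.90)(0.60) − (-0.10)(-0.30) = 0.5100
  C_12 = −[(-0.40)(0.60) − (-0.10)(-0.40)] = 0.2800
  C_13 = (-0.40)(-0.30) − (0.90)(-0.40) = 0.4800
  C_21 = −[(-0.40)(0.60) − (-0.40)(-0.30)] = 0.3600
  C_22 = (1.00)(0.60) − (-0.40)(-0.40) = 0.4400
  C_23 = −[(1.00)(-0.30) − (-0.40)(-0.40)] = 0.4600
  C_31 = (-0.40)(-0.10) − (-0.40)(0.90) = 0.4000
  C_32 = −[(1.00)(-0.10) − (-0.40)(-0.40)] = 0.2600
  C_33 = (1.00)(0.90) − (-0.40)(-0.40) = 0.7400
det(I−A) = Σ_j (I−A)_1j·C_1j = (1.00)(0.5100) + (-0.40)(0.2800) + (-0.40)(0.4800) = 0.2060
adj(I−A) = Cᵀ =
  [ 0.5100   0.3600   0.4000]
  [ 0.2800   0.4400   0.2600]
  [ 0.4800   0.4600   0.7400]
(I − A)⁻¹ = adj(I−A) / det(I−A) ≈
  [   2.4757     1.7476     1.9417]
  [   1.3592     2.1359     1.2621]
  [   2.3301     2.2330     3.5922]
First solve x = (I − A)⁻¹ d = adj(I−A)·d / det(I−A); in particular x_L = (0.4800·1060 + 0.4600·900 + 0.7400·360) / 0.2060 = 1189.20 / 0.2060 ≈ 5772.8155.
Intermediate flow from L to L: z_LL = a_LL · x_L = 0.40 × 1189.20 / 0.2060 = 475.68 / 0.2060 ≈ 2309.13.

z_LL = 2309.13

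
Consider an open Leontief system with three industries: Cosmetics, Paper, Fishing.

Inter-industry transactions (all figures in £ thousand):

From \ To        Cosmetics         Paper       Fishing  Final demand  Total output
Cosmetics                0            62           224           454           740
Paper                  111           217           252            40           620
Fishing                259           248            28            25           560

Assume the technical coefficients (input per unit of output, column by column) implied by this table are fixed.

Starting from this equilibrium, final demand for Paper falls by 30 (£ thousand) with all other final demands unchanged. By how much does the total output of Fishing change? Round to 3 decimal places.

Δx_3 = -44.615

Technical coefficients a_ij = z_ij / X_j:
  a_11 = 0/740 = 0.00, a_21 = 111/740 = 0.15, a_31 = 259/740 = 0.35
  a_12 = 62/620 = 0.10, a_22 = 217/620 = 0.35, a_32 = 248/620 = 0.40
  a_13 = 224/560 = 0.40, a_23 = 252/560 = 0.45, a_33 = 28/560 = 0.05
I − A =
  [   1.00    -0.10    -0.40]
  [  -0.15     0.65    -0.45]
  [  -0.35    -0.40     0.95]
Cofactors of I−A, C_ij = (−1)^(i+j)·(minor ij) (rows/columns in the sector order above):
  C_11 = (0.65)(0.95) − (-0.45)(-0.40) = 0.4375
  C_12 = −[(-0.15)(0.95) − (-0.45)(-0.35)] = 0.3000
  C_13 = (-0.15)(-0.40) − (0.65)(-0.35) = 0.2875
  C_21 = −[(-0.10)(0.95) − (-0.40)(-0.40)] = 0.2550
  C_22 = (1.00)(0.95) − (-0.40)(-0.35) = 0.8100
  C_23 = −[(1.00)(-0.40) − (-0.10)(-0.35)] = 0.4350
  C_31 = (-0.10)(-0.45) − (-0.40)(0.65) = 0.3050
  C_32 = −[(1.00)(-0.45) − (-0.40)(-0.15)] = 0.5100
  C_33 = (1.00)(0.65) − (-0.10)(-0.15) = 0.6350
det(I−A) = Σ_j (I−A)_1j·C_1j = (1.00)(0.4375) + (-0.10)(0.3000) + (-0.40)(0.2875) = 0.2925
adj(I−A) = Cᵀ =
  [ 0.4375   0.2550   0.3050]
  [ 0.3000   0.8100   0.5100]
  [ 0.2875   0.4350   0.6350]
(I − A)⁻¹ = adj(I−A) / det(I−A) ≈
  [   1.4957     0.8718     1.0427]
  [   1.0256     2.7692     1.7436]
  [   0.9829     1.4872     2.1709]
Δx = (I − A)⁻¹ Δd with Δd having -30 in the Paper component and 0 elsewhere.
So Δx_3 = L_32 · (-30), where L_32 = adj(I−A)_32 / det(I−A) = 0.4350 / 0.2925.
Δx_3 = 0.4350 × (-30) / 0.2925 = -13.05 / 0.2925 ≈ -44.615.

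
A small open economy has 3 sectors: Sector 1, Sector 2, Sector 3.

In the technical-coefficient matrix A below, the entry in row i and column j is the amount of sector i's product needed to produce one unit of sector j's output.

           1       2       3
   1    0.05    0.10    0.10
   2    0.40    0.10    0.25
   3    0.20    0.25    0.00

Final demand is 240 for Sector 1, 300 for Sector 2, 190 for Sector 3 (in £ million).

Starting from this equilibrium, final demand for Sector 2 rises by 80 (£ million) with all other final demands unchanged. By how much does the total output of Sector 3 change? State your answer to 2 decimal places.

I − A =
  [   0.95    -0.10    -0.10]
  [  -0.40     0.90    -0.25]
  [  -0.20    -0.25     1.00]
Cofactors of I−A, C_ij = (−1)^(i+j)·(minor ij) (rows/columns in the sector order above):
  C_11 = (0.90)(1.00) − (-0.25)(-0.25) = 0.8375
  C_12 = −[(-0.40)(1.00) − (-0.25)(-0.20)] = 0.4500
  C_13 = (-0.40)(-0.25) − (0.90)(-0.20) = 0.2800
  C_21 = −[(-0.10)(1.00) − (-0.10)(-0.25)] = 0.1250
  C_22 = (0.95)(1.00) − (-0.10)(-0.20) = 0.9300
  C_23 = −[(0.95)(-0.25) − (-0.10)(-0.20)] = 0.2575
  C_31 = (-0.10)(-0.25) − (-0.10)(0.90) = 0.1150
  C_32 = −[(0.95)(-0.25) − (-0.10)(-0.40)] = 0.2775
  C_33 = (0.95)(0.90) − (-0.10)(-0.40) = 0.8150
det(I−A) = Σ_j (I−A)_1j·C_1j = (0.95)(0.8375) + (-0.10)(0.4500) + (-0.10)(0.2800) = 0.722625
adj(I−A) = Cᵀ =
  [ 0.8375   0.1250   0.1150]
  [ 0.4500   0.9300   0.2775]
  [ 0.2800   0.2575   0.8150]
(I − A)⁻¹ = adj(I−A) / det(I−A) ≈
  [   1.1590     0.1730     0.1591]
  [   0.6227     1.2870     0.3840]
  [   0.3875     0.3563     1.1278]
Δx = (I − A)⁻¹ Δd with Δd having +80 in the Sector 2 component and 0 elsewhere.
So Δx_3 = L_32 · (+80), where L_32 = adj(I−A)_32 / det(I−A) = 0.2575 / 0.722625.
Δx_3 = 0.2575 × (+80) / 0.722625 = 20.60 / 0.722625 ≈ 28.51.

Δx_3 = 28.51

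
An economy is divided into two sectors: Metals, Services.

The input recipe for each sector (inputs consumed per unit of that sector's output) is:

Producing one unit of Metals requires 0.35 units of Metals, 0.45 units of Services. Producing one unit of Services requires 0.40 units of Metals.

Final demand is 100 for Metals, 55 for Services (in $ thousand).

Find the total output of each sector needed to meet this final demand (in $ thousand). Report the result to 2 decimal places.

x_M = 259.57, x_S = 171.81

I − A =
  [   0.65    -0.40]
  [  -0.45     1.00]
det(I−A) = (0.65)(1.00) − (-0.40)(-0.45) = 0.4700
adj(I−A) = [[1.00, 0.40], [0.45, 0.65]]
(I − A)⁻¹ = adj(I−A) / det(I−A) ≈
  [   2.1277     0.8511]
  [   0.9574     1.3830]
x = (I − A)⁻¹ d = adj(I−A)·d / det(I−A), with det(I−A) = 0.4700:
  x_M = (1.00·100 + 0.40·55) / 0.4700 = 122.00 / 0.4700 ≈ 259.57
  x_S = (0.45·100 + 0.65·55) / 0.4700 = 80.75 / 0.4700 ≈ 171.81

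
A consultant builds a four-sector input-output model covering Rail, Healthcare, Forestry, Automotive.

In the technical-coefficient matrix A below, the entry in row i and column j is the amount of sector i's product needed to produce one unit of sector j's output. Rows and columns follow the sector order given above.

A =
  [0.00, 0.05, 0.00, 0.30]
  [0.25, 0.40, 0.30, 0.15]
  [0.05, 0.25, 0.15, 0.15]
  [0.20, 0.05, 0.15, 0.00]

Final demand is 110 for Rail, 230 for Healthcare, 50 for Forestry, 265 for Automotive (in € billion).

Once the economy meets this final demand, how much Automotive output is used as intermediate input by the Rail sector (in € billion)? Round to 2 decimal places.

I − A =
  [   1.00    -0.05     0.00    -0.30]
  [  -0.25     0.60    -0.30    -0.15]
  [  -0.05    -0.25     0.85    -0.15]
  [  -0.20    -0.05    -0.15     1.00]
Compute the cofactors C_ij = (−1)^(i+j)·(3×3 minor ij) of I−A; the adjugate is their transpose:
adj(I−A) = Cᵀ =
  [ 0.407250   0.065375   0.047625   0.139125]
  [ 0.257500   0.774250   0.315750   0.240750]
  [ 0.119500   0.247250   0.538750   0.153750]
  [ 0.112250   0.088875   0.106125   0.423625]
det(I−A) = Σ_j (I−A)_1j·C_1j = (1.00)(0.407250) + (-0.05)(0.257500) + (0.00)(0.119500) + (-0.30)(0.112250) = 0.3607
(I − A)⁻¹ = adj(I−A) / det(I−A) ≈
  [   1.1291     0.1812     0.1320     0.3857]
  [   0.7139     2.1465     0.8754     0.6675]
  [   0.3313     0.6855     1.4936     0.4263]
  [   0.3112     0.2464     0.2942     1.1745]
First solve x = (I − A)⁻¹ d = adj(I−A)·d / det(I−A); in particular x_1 = (0.407250·110 + 0.065375·230 + 0.047625·50 + 0.139125·265) / 0.3607 = 99.083125 / 0.3607 ≈ 274.6968.
Intermediate flow from 4 to 1: z_41 = a_41 · x_1 = 0.20 × 99.083125 / 0.3607 = 19.816625 / 0.3607 ≈ 54.94.

z_41 = 54.94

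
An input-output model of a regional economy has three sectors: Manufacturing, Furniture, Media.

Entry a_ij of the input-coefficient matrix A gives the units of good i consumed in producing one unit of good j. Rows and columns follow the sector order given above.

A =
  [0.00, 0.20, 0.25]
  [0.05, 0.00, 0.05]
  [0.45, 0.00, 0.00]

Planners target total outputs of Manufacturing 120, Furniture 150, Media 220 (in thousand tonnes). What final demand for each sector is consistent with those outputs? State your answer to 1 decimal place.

I − A =
  [   1.00    -0.20    -0.25]
  [  -0.05     1.00    -0.05]
  [  -0.45     0.00     1.00]
d = (I − A) x:
  d_1 = (+1.00)·120 + (-0.20)·150 + (-0.25)·220 = 35.0
  d_2 = (-0.05)·120 + (+1.00)·150 + (-0.05)·220 = 133.0
  d_3 = (-0.45)·120 + (+0.00)·150 + (+1.00)·220 = 166.0

d_1 = 35.0, d_2 = 133.0, d_3 = 166.0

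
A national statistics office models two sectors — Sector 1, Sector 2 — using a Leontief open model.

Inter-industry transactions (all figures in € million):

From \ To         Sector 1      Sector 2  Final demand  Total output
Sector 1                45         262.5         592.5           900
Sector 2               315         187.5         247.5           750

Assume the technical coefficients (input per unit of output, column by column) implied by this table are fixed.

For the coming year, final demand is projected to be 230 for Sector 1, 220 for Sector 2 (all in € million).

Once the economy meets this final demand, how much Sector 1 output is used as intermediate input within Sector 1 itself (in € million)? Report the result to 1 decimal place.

Technical coefficients a_ij = z_ij / X_j:
  a_11 = 45/900 = 0.05, a_21 = 315/900 = 0.35
  a_12 = 262.5/750 = 0.35, a_22 = 187.5/750 = 0.25
I − A =
  [   0.95    -0.35]
  [  -0.35     0.75]
det(I−A) = (0.95)(0.75) − (-0.35)(-0.35) = 0.5900
adj(I−A) = [[0.75, 0.35], [0.35, 0.95]]
(I − A)⁻¹ = adj(I−A) / det(I−A) ≈
  [   1.2712     0.5932]
  [   0.5932     1.6102]
First solve x = (I − A)⁻¹ d = adj(I−A)·d / det(I−A); in particular x_1 = (0.75·230 + 0.35·220) / 0.5900 = 249.50 / 0.5900 ≈ 422.881.
Intermediate flow from 1 to 1: z_11 = a_11 · x_1 = 0.05 × 249.50 / 0.5900 = 12.475 / 0.5900 ≈ 21.1.

z_11 = 21.1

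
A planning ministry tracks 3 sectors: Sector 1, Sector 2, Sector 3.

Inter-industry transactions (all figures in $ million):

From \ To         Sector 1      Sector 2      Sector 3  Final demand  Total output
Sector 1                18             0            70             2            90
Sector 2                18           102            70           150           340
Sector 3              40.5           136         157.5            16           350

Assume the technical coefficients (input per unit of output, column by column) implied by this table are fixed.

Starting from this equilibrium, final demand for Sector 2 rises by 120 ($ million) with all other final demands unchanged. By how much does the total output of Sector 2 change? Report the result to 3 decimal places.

Δx_2 = 254.545

Technical coefficients a_ij = z_ij / X_j:
  a_11 = 18/90 = 0.20, a_21 = 18/90 = 0.20, a_31 = 40.5/90 = 0.45
  a_12 = 0/340 = 0.00, a_22 = 102/340 = 0.30, a_32 = 136/340 = 0.40
  a_13 = 70/350 = 0.20, a_23 = 70/350 = 0.20, a_33 = 157.5/350 = 0.45
I − A =
  [   0.80     0.00    -0.20]
  [  -0.20     0.70    -0.20]
  [  -0.45    -0.40     0.55]
Cofactors of I−A, C_ij = (−1)^(i+j)·(minor ij) (rows/columns in the sector order above):
  C_11 = (0.70)(0.55) − (-0.20)(-0.40) = 0.3050
  C_12 = −[(-0.20)(0.55) − (-0.20)(-0.45)] = 0.2000
  C_13 = (-0.20)(-0.40) − (0.70)(-0.45) = 0.3950
  C_21 = −[(0.00)(0.55) − (-0.20)(-0.40)] = 0.0800
  C_22 = (0.80)(0.55) − (-0.20)(-0.45) = 0.3500
  C_23 = −[(0.80)(-0.40) − (0.00)(-0.45)] = 0.3200
  C_31 = (0.00)(-0.20) − (-0.20)(0.70) = 0.1400
  C_32 = −[(0.80)(-0.20) − (-0.20)(-0.20)] = 0.2000
  C_33 = (0.80)(0.70) − (0.00)(-0.20) = 0.5600
det(I−A) = Σ_j (I−A)_1j·C_1j = (0.80)(0.3050) + (0.00)(0.2000) + (-0.20)(0.3950) = 0.1650
adj(I−A) = Cᵀ =
  [ 0.3050   0.0800   0.1400]
  [ 0.2000   0.3500   0.2000]
  [ 0.3950   0.3200   0.5600]
(I − A)⁻¹ = adj(I−A) / det(I−A) ≈
  [   1.8485     0.4848     0.8485]
  [   1.2121     2.1212     1.2121]
  [   2.3939     1.9394     3.3939]
Δx = (I − A)⁻¹ Δd with Δd having +120 in the Sector 2 component and 0 elsewhere.
So Δx_2 = L_22 · (+120), where L_22 = adj(I−A)_22 / det(I−A) = 0.3500 / 0.1650.
Δx_2 = 0.3500 × (+120) / 0.1650 = 42.00 / 0.1650 ≈ 254.545.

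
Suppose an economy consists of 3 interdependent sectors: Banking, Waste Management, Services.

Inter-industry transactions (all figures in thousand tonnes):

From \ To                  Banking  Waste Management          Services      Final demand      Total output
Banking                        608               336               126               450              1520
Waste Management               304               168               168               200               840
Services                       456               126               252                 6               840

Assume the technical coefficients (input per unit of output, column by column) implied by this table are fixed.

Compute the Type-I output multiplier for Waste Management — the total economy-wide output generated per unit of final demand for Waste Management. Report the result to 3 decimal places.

Technical coefficients a_ij = z_ij / X_j:
  a_11 = 608/1520 = 0.40, a_21 = 304/1520 = 0.20, a_31 = 456/1520 = 0.30
  a_12 = 336/840 = 0.40, a_22 = 168/840 = 0.20, a_32 = 126/840 = 0.15
  a_13 = 126/840 = 0.15, a_23 = 168/840 = 0.20, a_33 = 252/840 = 0.30
I − A =
  [   0.60    -0.40    -0.15]
  [  -0.20     0.80    -0.20]
  [  -0.30    -0.15     0.70]
Cofactors of I−A, C_ij = (−1)^(i+j)·(minor ij) (rows/columns in the sector order above):
  C_11 = (0.80)(0.70) − (-0.20)(-0.15) = 0.5300
  C_12 = −[(-0.20)(0.70) − (-0.20)(-0.30)] = 0.2000
  C_13 = (-0.20)(-0.15) − (0.80)(-0.30) = 0.2700
  C_21 = −[(-0.40)(0.70) − (-0.15)(-0.15)] = 0.3025
  C_22 = (0.60)(0.70) − (-0.15)(-0.30) = 0.3750
  C_23 = −[(0.60)(-0.15) − (-0.40)(-0.30)] = 0.2100
  C_31 = (-0.40)(-0.20) − (-0.15)(0.80) = 0.2000
  C_32 = −[(0.60)(-0.20) − (-0.15)(-0.20)] = 0.1500
  C_33 = (0.60)(0.80) − (-0.40)(-0.20) = 0.4000
det(I−A) = Σ_j (I−A)_1j·C_1j = (0.60)(0.5300) + (-0.40)(0.2000) + (-0.15)(0.2700) = 0.1975
adj(I−A) = Cᵀ =
  [ 0.5300   0.3025   0.2000]
  [ 0.2000   0.3750   0.1500]
  [ 0.2700   0.2100   0.4000]
(I − A)⁻¹ = adj(I−A) / det(I−A) ≈
  [   2.6835     1.5316     1.0127]
  [   1.0127     1.8987     0.7595]
  [   1.3671     1.0633     2.0253]
The output multiplier for sector j is the column-j sum of the Leontief inverse (I − A)⁻¹ = adj(I−A) / det(I−A).
Column 2 of adj(I−A): (0.3025, 0.3750, 0.2100); det(I−A) = 0.1975.
m_2 = (0.3025 + 0.3750 + 0.2100) / 0.1975 = 0.8875 / 0.1975 ≈ 4.494.

m_2 = 4.494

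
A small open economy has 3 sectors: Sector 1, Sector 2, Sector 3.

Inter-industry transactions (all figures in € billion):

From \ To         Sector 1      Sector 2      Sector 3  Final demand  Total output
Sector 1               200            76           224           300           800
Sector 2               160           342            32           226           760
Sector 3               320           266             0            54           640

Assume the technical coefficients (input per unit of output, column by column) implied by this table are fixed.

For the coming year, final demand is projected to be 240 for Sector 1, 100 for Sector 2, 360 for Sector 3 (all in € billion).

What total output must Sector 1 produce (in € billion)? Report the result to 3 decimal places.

x_1 = 801.631

Technical coefficients a_ij = z_ij / X_j:
  a_11 = 200/800 = 0.25, a_21 = 160/800 = 0.20, a_31 = 320/800 = 0.40
  a_12 = 76/760 = 0.10, a_22 = 342/760 = 0.45, a_32 = 266/760 = 0.35
  a_13 = 224/640 = 0.35, a_23 = 32/640 = 0.05, a_33 = 0/640 = 0.00
I − A =
  [   0.75    -0.10    -0.35]
  [  -0.20     0.55    -0.05]
  [  -0.40    -0.35     1.00]
Cofactors of I−A, C_ij = (−1)^(i+j)·(minor ij) (rows/columns in the sector order above):
  C_11 = (0.55)(1.00) − (-0.05)(-0.35) = 0.5325
  C_12 = −[(-0.20)(1.00) − (-0.05)(-0.40)] = 0.2200
  C_13 = (-0.20)(-0.35) − (0.55)(-0.40) = 0.2900
  C_21 = −[(-0.10)(1.00) − (-0.35)(-0.35)] = 0.2225
  C_22 = (0.75)(1.00) − (-0.35)(-0.40) = 0.6100
  C_23 = −[(0.75)(-0.35) − (-0.10)(-0.40)] = 0.3025
  C_31 = (-0.10)(-0.05) − (-0.35)(0.55) = 0.1975
  C_32 = −[(0.75)(-0.05) − (-0.35)(-0.20)] = 0.1075
  C_33 = (0.75)(0.55) − (-0.10)(-0.20) = 0.3925
det(I−A) = Σ_j (I−A)_1j·C_1j = (0.75)(0.5325) + (-0.10)(0.2200) + (-0.35)(0.2900) = 0.275875
adj(I−A) = Cᵀ =
  [ 0.5325   0.2225   0.1975]
  [ 0.2200   0.6100   0.1075]
  [ 0.2900   0.3025   0.3925]
(I − A)⁻¹ = adj(I−A) / det(I−A) ≈
  [   1.9302     0.8065     0.7159]
  [   0.7975     2.2111     0.3897]
  [   1.0512     1.0965     1.4227]
x = (I − A)⁻¹ d = adj(I−A)·d / det(I−A), with det(I−A) = 0.275875:
  x_1 = (0.5325·240 + 0.2225·100 + 0.1975·360) / 0.275875 = 221.15 / 0.275875 ≈ 801.631
  x_2 = (0.2200·240 + 0.6100·100 + 0.1075·360) / 0.275875 = 152.50 / 0.275875 ≈ 552.787
  x_3 = (0.2900·240 + 0.3025·100 + 0.3925·360) / 0.275875 = 241.15 / 0.275875 ≈ 874.128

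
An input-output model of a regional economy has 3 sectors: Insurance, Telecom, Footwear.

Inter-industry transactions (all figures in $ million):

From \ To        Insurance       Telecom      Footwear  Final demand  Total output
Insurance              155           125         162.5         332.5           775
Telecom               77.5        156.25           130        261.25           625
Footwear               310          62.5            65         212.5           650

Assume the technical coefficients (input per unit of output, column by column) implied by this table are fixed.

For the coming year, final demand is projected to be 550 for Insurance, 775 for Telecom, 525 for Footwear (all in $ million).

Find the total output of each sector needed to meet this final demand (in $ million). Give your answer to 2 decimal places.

x_I = 1548.03, x_T = 1626.97, x_F = 1452.12

Technical coefficients a_ij = z_ij / X_j:
  a_II = 155/775 = 0.20, a_TI = 77.5/775 = 0.10, a_FI = 310/775 = 0.40
  a_IT = 125/625 = 0.20, a_TT = 156.25/625 = 0.25, a_FT = 62.5/625 = 0.10
  a_IF = 162.5/650 = 0.25, a_TF = 130/650 = 0.20, a_FF = 65/650 = 0.10
I − A =
  [   0.80    -0.20    -0.25]
  [  -0.10     0.75    -0.20]
  [  -0.40    -0.10     0.90]
Cofactors of I−A, C_ij = (−1)^(i+j)·(minor ij) (rows/columns in the sector order above):
  C_11 = (0.75)(0.90) − (-0.20)(-0.10) = 0.6550
  C_12 = −[(-0.10)(0.90) − (-0.20)(-0.40)] = 0.1700
  C_13 = (-0.10)(-0.10) − (0.75)(-0.40) = 0.3100
  C_21 = −[(-0.20)(0.90) − (-0.25)(-0.10)] = 0.2050
  C_22 = (0.80)(0.90) − (-0.25)(-0.40) = 0.6200
  C_23 = −[(0.80)(-0.10) − (-0.20)(-0.40)] = 0.1600
  C_31 = (-0.20)(-0.20) − (-0.25)(0.75) = 0.2275
  C_32 = −[(0.80)(-0.20) − (-0.25)(-0.10)] = 0.1850
  C_33 = (0.80)(0.75) − (-0.20)(-0.10) = 0.5800
det(I−A) = Σ_j (I−A)_1j·C_1j = (0.80)(0.6550) + (-0.20)(0.1700) + (-0.25)(0.3100) = 0.4125
adj(I−A) = Cᵀ =
  [ 0.6550   0.2050   0.2275]
  [ 0.1700   0.6200   0.1850]
  [ 0.3100   0.1600   0.5800]
(I − A)⁻¹ = adj(I−A) / det(I−A) ≈
  [   1.5879     0.4970     0.5515]
  [   0.4121     1.5030     0.4485]
  [   0.7515     0.3879     1.4061]
x = (I − A)⁻¹ d = adj(I−A)·d / det(I−A), with det(I−A) = 0.4125:
  x_I = (0.6550·550 + 0.2050·775 + 0.2275·525) / 0.4125 = 638.5625 / 0.4125 ≈ 1548.03
  x_T = (0.1700·550 + 0.6200·775 + 0.1850·525) / 0.4125 = 671.125 / 0.4125 ≈ 1626.97
  x_F = (0.3100·550 + 0.1600·775 + 0.5800·525) / 0.4125 = 599.00 / 0.4125 ≈ 1452.12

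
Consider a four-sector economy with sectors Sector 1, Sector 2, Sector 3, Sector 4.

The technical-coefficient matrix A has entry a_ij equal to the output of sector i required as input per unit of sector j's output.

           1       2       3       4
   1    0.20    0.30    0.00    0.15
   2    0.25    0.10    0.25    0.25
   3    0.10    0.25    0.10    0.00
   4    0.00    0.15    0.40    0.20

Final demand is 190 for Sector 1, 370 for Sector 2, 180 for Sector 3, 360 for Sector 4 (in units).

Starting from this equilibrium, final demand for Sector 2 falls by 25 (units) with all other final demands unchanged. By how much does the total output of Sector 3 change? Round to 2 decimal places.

I − A =
  [   0.80    -0.30     0.00    -0.15]
  [  -0.25     0.90    -0.25    -0.25]
  [  -0.10    -0.25     0.90     0.00]
  [   0.00    -0.15    -0.40     0.80]
Compute the cofactors C_ij = (−1)^(i+j)·(3×3 minor ij) of I−A; the adjugate is their transpose:
adj(I−A) = Cᵀ =
  [ 0.539250   0.251250   0.149625   0.179625]
  [ 0.210000   0.570000   0.255000   0.217500]
  [ 0.118250   0.186250   0.480375   0.080375]
  [ 0.098500   0.200000   0.288000   0.523000]
det(I−A) = Σ_j (I−A)_1j·C_1j = (0.80)(0.539250) + (-0.30)(0.210000) + (0.00)(0.118250) + (-0.15)(0.098500) = 0.353625
(I − A)⁻¹ = adj(I−A) / det(I−A) ≈
  [   1.5249     0.7105     0.4231     0.5080]
  [   0.5938     1.6119     0.7211     0.6151]
  [   0.3344     0.5267     1.3584     0.2273]
  [   0.2785     0.5656     0.8144     1.4790]
Δx = (I − A)⁻¹ Δd with Δd having -25 in the Sector 2 component and 0 elsewhere.
So Δx_3 = L_32 · (-25), where L_32 = adj(I−A)_32 / det(I−A) = 0.186250 / 0.353625.
Δx_3 = 0.186250 × (-25) / 0.353625 = -4.65625 / 0.353625 ≈ -13.17.

Δx_3 = -13.17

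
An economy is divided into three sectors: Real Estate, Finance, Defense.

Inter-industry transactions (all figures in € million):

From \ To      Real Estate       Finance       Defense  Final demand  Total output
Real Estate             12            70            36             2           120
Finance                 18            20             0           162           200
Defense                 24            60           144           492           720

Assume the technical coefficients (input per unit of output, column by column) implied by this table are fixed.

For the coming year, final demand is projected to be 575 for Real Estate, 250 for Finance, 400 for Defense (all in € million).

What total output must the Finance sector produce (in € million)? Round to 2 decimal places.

Technical coefficients a_ij = z_ij / X_j:
  a_11 = 12/120 = 0.10, a_21 = 18/120 = 0.15, a_31 = 24/120 = 0.20
  a_12 = 70/200 = 0.35, a_22 = 20/200 = 0.10, a_32 = 60/200 = 0.30
  a_13 = 36/720 = 0.05, a_23 = 0/720 = 0.00, a_33 = 144/720 = 0.20
I − A =
  [   0.90    -0.35    -0.05]
  [  -0.15     0.90     0.00]
  [  -0.20    -0.30     0.80]
Cofactors of I−A, C_ij = (−1)^(i+j)·(minor ij) (rows/columns in the sector order above):
  C_11 = (0.90)(0.80) − (0.00)(-0.30) = 0.7200
  C_12 = −[(-0.15)(0.80) − (0.00)(-0.20)] = 0.1200
  C_13 = (-0.15)(-0.30) − (0.90)(-0.20) = 0.2250
  C_21 = −[(-0.35)(0.80) − (-0.05)(-0.30)] = 0.2950
  C_22 = (0.90)(0.80) − (-0.05)(-0.20) = 0.7100
  C_23 = −[(0.90)(-0.30) − (-0.35)(-0.20)] = 0.3400
  C_31 = (-0.35)(0.00) − (-0.05)(0.90) = 0.0450
  C_32 = −[(0.90)(0.00) − (-0.05)(-0.15)] = 0.0075
  C_33 = (0.90)(0.90) − (-0.35)(-0.15) = 0.7575
det(I−A) = Σ_j (I−A)_1j·C_1j = (0.90)(0.7200) + (-0.35)(0.1200) + (-0.05)(0.2250) = 0.59475
adj(I−A) = Cᵀ =
  [ 0.7200   0.2950   0.0450]
  [ 0.1200   0.7100   0.0075]
  [ 0.2250   0.3400   0.7575]
(I − A)⁻¹ = adj(I−A) / det(I−A) ≈
  [   1.2106     0.4960     0.0757]
  [   0.2018     1.1938     0.0126]
  [   0.3783     0.5717     1.2736]
x = (I − A)⁻¹ d = adj(I−A)·d / det(I−A), with det(I−A) = 0.59475:
  x_1 = (0.7200·575 + 0.2950·250 + 0.0450·400) / 0.59475 = 505.75 / 0.59475 ≈ 850.36
  x_2 = (0.1200·575 + 0.7100·250 + 0.0075·400) / 0.59475 = 249.50 / 0.59475 ≈ 419.50
  x_3 = (0.2250·575 + 0.3400·250 + 0.7575·400) / 0.59475 = 517.375 / 0.59475 ≈ 869.90

x_2 = 419.50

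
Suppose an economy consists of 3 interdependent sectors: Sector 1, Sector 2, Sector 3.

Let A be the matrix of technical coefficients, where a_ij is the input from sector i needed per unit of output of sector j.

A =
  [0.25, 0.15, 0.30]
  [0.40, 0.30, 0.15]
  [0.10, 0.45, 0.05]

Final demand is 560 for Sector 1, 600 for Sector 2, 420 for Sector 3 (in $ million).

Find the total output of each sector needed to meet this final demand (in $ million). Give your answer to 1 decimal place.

x_1 = 1907.6, x_2 = 2320.5, x_3 = 1742.1

I − A =
  [   0.75    -0.15    -0.30]
  [  -0.40     0.70    -0.15]
  [  -0.10    -0.45     0.95]
Cofactors of I−A, C_ij = (−1)^(i+j)·(minor ij) (rows/columns in the sector order above):
  C_11 = (0.70)(0.95) − (-0.15)(-0.45) = 0.5975
  C_12 = −[(-0.40)(0.95) − (-0.15)(-0.10)] = 0.3950
  C_13 = (-0.40)(-0.45) − (0.70)(-0.10) = 0.2500
  C_21 = −[(-0.15)(0.95) − (-0.30)(-0.45)] = 0.2775
  C_22 = (0.75)(0.95) − (-0.30)(-0.10) = 0.6825
  C_23 = −[(0.75)(-0.45) − (-0.15)(-0.10)] = 0.3525
  C_31 = (-0.15)(-0.15) − (-0.30)(0.70) = 0.2325
  C_32 = −[(0.75)(-0.15) − (-0.30)(-0.40)] = 0.2325
  C_33 = (0.75)(0.70) − (-0.15)(-0.40) = 0.4650
det(I−A) = Σ_j (I−A)_1j·C_1j = (0.75)(0.5975) + (-0.15)(0.3950) + (-0.30)(0.2500) = 0.313875
adj(I−A) = Cᵀ =
  [ 0.5975   0.2775   0.2325]
  [ 0.3950   0.6825   0.2325]
  [ 0.2500   0.3525   0.4650]
(I − A)⁻¹ = adj(I−A) / det(I−A) ≈
  [   1.9036     0.8841     0.7407]
  [   1.2585     2.1744     0.7407]
  [   0.7965     1.1231     1.4815]
x = (I − A)⁻¹ d = adj(I−A)·d / det(I−A), with det(I−A) = 0.313875:
  x_1 = (0.5975·560 + 0.2775·600 + 0.2325·420) / 0.313875 = 598.75 / 0.313875 ≈ 1907.6
  x_2 = (0.3950·560 + 0.6825·600 + 0.2325·420) / 0.313875 = 728.35 / 0.313875 ≈ 2320.5
  x_3 = (0.2500·560 + 0.3525·600 + 0.4650·420) / 0.313875 = 546.80 / 0.313875 ≈ 1742.1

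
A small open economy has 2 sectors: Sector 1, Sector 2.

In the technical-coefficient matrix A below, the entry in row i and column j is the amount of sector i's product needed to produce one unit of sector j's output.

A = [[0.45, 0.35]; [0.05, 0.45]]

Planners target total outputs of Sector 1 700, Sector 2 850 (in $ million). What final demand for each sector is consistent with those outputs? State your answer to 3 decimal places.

d_1 = 87.500, d_2 = 432.500

I − A =
  [   0.55    -0.35]
  [  -0.05     0.55]
d = (I − A) x:
  d_1 = (+0.55)·700 + (-0.35)·850 = 87.500
  d_2 = (-0.05)·700 + (+0.55)·850 = 432.500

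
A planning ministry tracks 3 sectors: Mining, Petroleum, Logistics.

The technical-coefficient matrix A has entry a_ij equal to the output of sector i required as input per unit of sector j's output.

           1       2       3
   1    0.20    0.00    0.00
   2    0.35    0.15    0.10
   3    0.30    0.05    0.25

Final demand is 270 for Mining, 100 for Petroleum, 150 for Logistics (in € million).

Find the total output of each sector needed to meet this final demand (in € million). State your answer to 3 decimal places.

x_1 = 337.500, x_2 = 298.370, x_3 = 354.891

I − A =
  [   0.80     0.00     0.00]
  [  -0.35     0.85    -0.10]
  [  -0.30    -0.05     0.75]
Cofactors of I−A, C_ij = (−1)^(i+j)·(minor ij) (rows/columns in the sector order above):
  C_11 = (0.85)(0.75) − (-0.10)(-0.05) = 0.6325
  C_12 = −[(-0.35)(0.75) − (-0.10)(-0.30)] = 0.2925
  C_13 = (-0.35)(-0.05) − (0.85)(-0.30) = 0.2725
  C_21 = −[(0.00)(0.75) − (0.00)(-0.05)] = 0.0000
  C_22 = (0.80)(0.75) − (0.00)(-0.30) = 0.6000
  C_23 = −[(0.80)(-0.05) − (0.00)(-0.30)] = 0.0400
  C_31 = (0.00)(-0.10) − (0.00)(0.85) = 0.0000
  C_32 = −[(0.80)(-0.10) − (0.00)(-0.35)] = 0.0800
  C_33 = (0.80)(0.85) − (0.00)(-0.35) = 0.6800
det(I−A) = Σ_j (I−A)_1j·C_1j = (0.80)(0.6325) + (0.00)(0.2925) + (0.00)(0.2725) = 0.5060
adj(I−A) = Cᵀ =
  [ 0.6325   0.0000   0.0000]
  [ 0.2925   0.6000   0.0800]
  [ 0.2725   0.0400   0.6800]
(I − A)⁻¹ = adj(I−A) / det(I−A) ≈
  [   1.2500     0.0000     0.0000]
  [   0.5781     1.1858     0.1581]
  [   0.5385     0.0791     1.3439]
x = (I − A)⁻¹ d = adj(I−A)·d / det(I−A), with det(I−A) = 0.5060:
  x_1 = (0.6325·270 + 0.0000·100 + 0.0000·150) / 0.5060 = 170.775 / 0.5060 = 337.500
  x_2 = (0.2925·270 + 0.6000·100 + 0.0800·150) / 0.5060 = 150.975 / 0.5060 ≈ 298.370
  x_3 = (0.2725·270 + 0.0400·100 + 0.6800·150) / 0.5060 = 179.575 / 0.5060 ≈ 354.891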